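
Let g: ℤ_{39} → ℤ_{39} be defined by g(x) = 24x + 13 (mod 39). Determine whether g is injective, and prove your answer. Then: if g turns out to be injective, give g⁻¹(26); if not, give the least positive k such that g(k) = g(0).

We have gcd(24, 39) = 3 > 1. Taking u = 0 and v = 13: g(0) = 13 and g(13) = 24·13 + 13 = 325 ≡ 13 (mod 39).
So g(0) = g(13) while 0 ≠ 13, so g is not injective.
Since g is not injective, we find the least positive k with g(k) = g(0): this means 24k ≡ 0 (mod 39), i.e. 39 ∣ 24k. Since gcd(24, 39) = 3, dividing through by 3 this holds exactly when 13 ∣ 8k, and as gcd(8, 13) = 1, exactly when 13 ∣ k.
The smallest positive such k is 13.

13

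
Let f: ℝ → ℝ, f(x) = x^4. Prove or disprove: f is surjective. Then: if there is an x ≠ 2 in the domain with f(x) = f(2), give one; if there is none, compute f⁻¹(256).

-2

Since 4 is even, x^4 ≥ 0 for all x ∈ ℝ, so −1 ∈ ℝ has no preimage. Therefore f is not surjective.
For the follow-up, such an x exists: taking x = −2 ∈ ℝ gives f(−2) = 16 = f(2) with −2 ≠ 2.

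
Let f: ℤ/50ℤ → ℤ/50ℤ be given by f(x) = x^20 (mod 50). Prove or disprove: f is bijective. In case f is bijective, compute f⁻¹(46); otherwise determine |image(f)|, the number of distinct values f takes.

f(1) = 1^20 = 1.
f(3): Repeated squaring mod 50: 3^1 ≡ 3, 3^2 ≡ 3² = 9, 3^4 ≡ 9² = 81 ≡ 31, 3^8 ≡ 31² = 961 ≡ 11, 3^16 ≡ 11² = 121 ≡ 21. Since 20 = 16 + 4, 3^20 ≡ 21·31: 21·31 = 651 ≡ 1. So 3^20 ≡ 1 (mod 50).
So f(1) = f(3) = 1 while 1 ≠ 3, therefore f is not injective, hence not bijective.
Since f is not bijective, we determine |image(f)|. Computing x^20 mod 50 for each x (by repeated squaring, reducing mod 50 at every step), the values f(0), f(1), …, f(49) are: 0, 1, 26, 1, 26, 25, 26, 1, 26, 1, 0, 1, 26, 1, 26, 25, 26, 1, 26, 1, 0, 1, 26, 1, 26, 25, 26, 1, 26, 1, 0, 1, 26, 1, 26, 25, 26, 1, 26, 1, 0, 1, 26, 1, 26, 25, 26, 1, 26, 1.
The distinct values are {0, 1, 25, 26}; there are 4 of them.

4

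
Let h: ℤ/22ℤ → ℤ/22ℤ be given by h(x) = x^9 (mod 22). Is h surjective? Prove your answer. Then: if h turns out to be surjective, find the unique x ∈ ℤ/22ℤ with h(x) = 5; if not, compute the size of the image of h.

Computing x^9 mod 22 for each x (by repeated squaring, reducing mod 22 at every step), the values h(0), h(1), …, h(21) are: 0, 1, 6, 15, 14, 9, 2, 19, 18, 5, 10, 11, 12, 17, 4, 3, 20, 13, 8, 7, 16, 21.
Every element of ℤ/22ℤ appears exactly once in this list, so h is a bijection, and in particular surjective.
Since h is surjective, we read off the preimage of 5 from the same table: h(9) = 5, so h⁻¹(5) = 9.

9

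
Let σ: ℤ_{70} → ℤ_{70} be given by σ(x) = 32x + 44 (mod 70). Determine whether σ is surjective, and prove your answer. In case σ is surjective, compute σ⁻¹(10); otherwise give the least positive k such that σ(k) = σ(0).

35

Since gcd(32, 70) = 2, we have 32x ≡ 0 (mod 2) for all x, so σ(x) ≡ 0 (mod 2).
But 1 ≢ 0 (mod 2), so 1 ∈ ℤ_{70} has no preimage. So σ is not surjective.
Since σ is not surjective, we find the least positive k with σ(k) = σ(0): this means 32k ≡ 0 (mod 70), i.e. 70 ∣ 32k. Since gcd(32, 70) = 2, dividing through by 2 this holds exactly when 35 ∣ 16k, and as gcd(16, 35) = 1, exactly when 35 ∣ k.
The smallest positive such k is 35.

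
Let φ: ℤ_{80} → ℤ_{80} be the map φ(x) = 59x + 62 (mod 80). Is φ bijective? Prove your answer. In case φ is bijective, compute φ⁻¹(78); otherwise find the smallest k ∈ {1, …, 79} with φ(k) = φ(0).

If φ(u) = φ(v), then 59u ≡ 59v (mod 80). Because gcd(59, 80) = 1, we may cancel 59 to get u ≡ v (mod 80).
We now compute 59⁻¹ mod 80 explicitly. Euclid's algorithm: 80 = 1·59 + 21, 59 = 2·21 + 17, 21 = 1·17 + 4, 17 = 4·4 + 1; back-substituting gives 1 = 19·59 − 14·80, so 59⁻¹ ≡ 19 (mod 80).
For any y ∈ ℤ_{80}, x = 19(y − 62) mod 80 satisfies φ(x) = 59·19(y − 62) + 62 ≡ y (since 59·19 ≡ 1 mod 80). So every y has a preimage.
So φ is bijective.
Since φ is bijective, we compute φ⁻¹(78): solve 59x + 62 ≡ 78 (mod 80), i.e. 59x ≡ 16 (mod 80).
Multiplying by 59⁻¹ = 19 gives x ≡ 19·16 = 304 = 3·80 + 64 ≡ 64 (mod 80).
Check: φ(64) = 59·64 + 62 = 3838 = 47·80 + 78 ≡ 78 (mod 80).

64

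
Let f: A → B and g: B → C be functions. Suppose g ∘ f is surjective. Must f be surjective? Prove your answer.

No. Take A = {1, 2}, B = {1, 2, 3, 4, 5}, C = {1}, f(a) = 1 for every a ∈ A, and g(b) = 1 for every b ∈ B.
Then g ∘ f is surjective onto {1}, but 5 ∈ B has no preimage under f, so f is not surjective.

not surjective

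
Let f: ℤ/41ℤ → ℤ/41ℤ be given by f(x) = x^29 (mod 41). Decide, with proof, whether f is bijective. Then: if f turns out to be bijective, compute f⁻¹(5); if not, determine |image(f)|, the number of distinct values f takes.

Since 41 is prime, the nonzero elements of ℤ/41ℤ form a cyclic group of order 40.
As gcd(29, 40) = 1, raising to the 29th power is a bijection on this group: if u^29 ≡ v^29 then (uv^{−1})^29 = 1, and the only element of order dividing gcd(29, 40) = 1 is 1, so u = v.
With f(0) = 0 this makes f injective on all of ℤ/41ℤ, hence bijective (finite equal-size domain and codomain). In particular f is bijective.
Since f is bijective, we find the preimage of 5. The inverse of x ↦ x^29 on (ℤ/41ℤ)^× is x ↦ x^29, because 29·29 = 841 = 21·40 + 1 ≡ 1 (mod 40) and x^{40} = 1 for x ≠ 0 (Fermat). So f⁻¹(5) = 5^29 mod 41.
Repeated squaring mod 41: 5^1 ≡ 5, 5^2 ≡ 5² = 25, 5^4 ≡ 25² = 625 ≡ 10, 5^8 ≡ 10² = 100 ≡ 18, 5^16 ≡ 18² = 324 ≡ 37. Since 29 = 16 + 8 + 4 + 1, 5^29 ≡ 37·18·10·5: 37·18 = 666 ≡ 10, then 10·10 = 100 ≡ 18, then 18·5 = 90 ≡ 8. So 5^29 ≡ 8 (mod 41).
Hence f⁻¹(5) = 8.

8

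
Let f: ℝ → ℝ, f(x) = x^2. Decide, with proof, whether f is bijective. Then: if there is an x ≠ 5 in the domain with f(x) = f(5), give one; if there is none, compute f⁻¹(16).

f(5) = 25 = (−5)^2 = f(−5) (since 2 is even), with 5 ≠ −5. So f is not injective, hence not bijective.
For the follow-up, such an x exists: taking x = −5 ∈ ℝ gives f(−5) = 25 = f(5) with −5 ≠ 5.

-5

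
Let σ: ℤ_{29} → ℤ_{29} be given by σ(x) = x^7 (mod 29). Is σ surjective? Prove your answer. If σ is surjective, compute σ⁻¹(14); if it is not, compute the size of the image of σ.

5

σ(2): Repeated squaring mod 29: 2^1 ≡ 2, 2^2 ≡ 2² = 4, 2^4 ≡ 4² = 16. Since 7 = 4 + 2 + 1, 2^7 ≡ 16·4·2: 16·4 = 64 ≡ 6, then 6·2 = 12. So 2^7 ≡ 12 (mod 29).
σ(3): Repeated squaring mod 29: 3^1 ≡ 3, 3^2 ≡ 3² = 9, 3^4 ≡ 9² = 81 ≡ 23. Since 7 = 4 + 2 + 1, 3^7 ≡ 23·9·3: 23·9 = 207 ≡ 4, then 4·3 = 12. So 3^7 ≡ 12 (mod 29).
So σ(2) = σ(3) = 12 while 2 ≠ 3, thus σ is not injective.
A non-injective map from the 29-element set ℤ_{29} to itself takes at most 28 distinct values, so it cannot be surjective. Thus σ is not surjective.
Since σ is not surjective, we determine |image(σ)|. Computing x^7 mod 29 for each x (by repeated squaring, reducing mod 29 at every step), the values σ(0), σ(1), …, σ(28) are: 0, 1, 12, 12, 28, 28, 28, 1, 17, 28, 17, 12, 17, 28, 12, 17, 1, 12, 17, 12, 1, 12, 28, 1, 1, 1, 17, 17, 28.
The distinct values are {0, 1, 12, 17, 28}; there are 5 of them.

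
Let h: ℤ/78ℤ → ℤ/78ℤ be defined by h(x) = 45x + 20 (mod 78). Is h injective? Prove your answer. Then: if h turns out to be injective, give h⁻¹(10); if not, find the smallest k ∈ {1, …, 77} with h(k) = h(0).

By definition, h is injective if h(s) = h(t) implies s = t.
We have gcd(45, 78) = 3 > 1. Taking s = 0 and t = 26: h(0) = 20 and h(26) = 45·26 + 20 = 1190 ≡ 20 (mod 78).
So h(0) = h(26) while 0 ≠ 26, therefore h is not injective.
Since h is not injective, we find the least positive k with h(k) = h(0): this means 45k ≡ 0 (mod 78), i.e. 78 ∣ 45k. Since gcd(45, 78) = 3, dividing through by 3 this holds exactly when 26 ∣ 15k, and as gcd(15, 26) = 1, exactly when 26 ∣ k.
The smallest positive such k is 26.

26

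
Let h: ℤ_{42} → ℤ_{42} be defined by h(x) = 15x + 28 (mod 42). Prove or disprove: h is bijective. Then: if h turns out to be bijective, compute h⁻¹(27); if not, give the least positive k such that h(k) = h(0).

We have gcd(15, 42) = 3 > 1. Taking s = 0 and t = 14: h(0) = 28 and h(14) = 15·14 + 28 = 238 ≡ 28 (mod 42).
So h(0) = h(14) while 0 ≠ 14, thus h is not injective, hence not bijective.
Since h is not bijective, we find the least positive k with h(k) = h(0): this means 15k ≡ 0 (mod 42), i.e. 42 ∣ 15k. Since gcd(15, 42) = 3, dividing through by 3 this holds exactly when 14 ∣ 5k, and as gcd(5, 14) = 1, exactly when 14 ∣ k.
The smallest positive such k is 14.

14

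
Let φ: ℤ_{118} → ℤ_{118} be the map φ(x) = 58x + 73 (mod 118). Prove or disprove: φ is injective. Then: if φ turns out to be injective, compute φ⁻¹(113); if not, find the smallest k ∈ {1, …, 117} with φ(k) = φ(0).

We have gcd(58, 118) = 2 > 1. Taking x_1 = 0 and x_2 = 59: φ(0) = 73 and φ(59) = 58·59 + 73 = 3495 ≡ 73 (mod 118).
So φ(0) = φ(59) while 0 ≠ 59, therefore φ is not injective.
Since φ is not injective, we find the least positive k with φ(k) = φ(0): this means 58k ≡ 0 (mod 118), i.e. 118 ∣ 58k. Since gcd(58, 118) = 2, dividing through by 2 this holds exactly when 59 ∣ 29k, and as gcd(29, 59) = 1, exactly when 59 ∣ k.
The smallest positive such k is 59.

59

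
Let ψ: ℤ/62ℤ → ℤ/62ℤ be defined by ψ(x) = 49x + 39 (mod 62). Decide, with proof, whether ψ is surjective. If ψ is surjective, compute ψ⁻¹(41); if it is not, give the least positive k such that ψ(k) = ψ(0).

38

Recall: ψ is surjective if every y in the codomain equals ψ(x) for some x in the domain.
Since gcd(49, 62) = 1, 49 is invertible modulo 62. Euclid's algorithm: 62 = 1·49 + 13, 49 = 3·13 + 10, 13 = 1·10 + 3, 10 = 3·3 + 1; back-substituting gives 1 = 19·49 − 15·62, so 49⁻¹ ≡ 19 (mod 62).
Then y ↦ 19(y − 39) is a two-sided inverse to ψ, so every y ∈ ℤ/62ℤ has a preimage.
Therefore ψ is surjective.
Since ψ is surjective, we find ψ⁻¹(41): we need 49x ≡ 41 − 39 ≡ 2 (mod 62). Using 49⁻¹ = 19: x ≡ 19·2 = 38, so x = 38.
Check: ψ(38) = 49·38 + 39 = 1901 = 30·62 + 41 ≡ 41 (mod 62).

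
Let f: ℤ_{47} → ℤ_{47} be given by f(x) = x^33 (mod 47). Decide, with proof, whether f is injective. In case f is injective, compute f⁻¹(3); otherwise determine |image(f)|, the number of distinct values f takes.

25

Since 47 is prime, the nonzero elements of ℤ_{47} form a cyclic group of order 46.
As gcd(33, 46) = 1, raising to the 33rd power is a bijection on this group: if x_1^33 ≡ x_2^33 then (x_1x_2^{−1})^33 = 1, and the only element of order dividing gcd(33, 46) = 1 is 1, so x_1 = x_2.
With f(0) = 0 this makes f injective on all of ℤ_{47}, hence bijective (finite equal-size domain and codomain). In particular f is injective.
Since f is injective, we find the preimage of 3. The inverse of x ↦ x^33 on (ℤ_{47})^× is x ↦ x^7, because 33·7 = 231 = 5·46 + 1 ≡ 1 (mod 46) and x^{46} = 1 for x ≠ 0 (Fermat). So f⁻¹(3) = 3^7 mod 47.
Repeated squaring mod 47: 3^1 ≡ 3, 3^2 ≡ 3² = 9, 3^4 ≡ 9² = 81 ≡ 34. Since 7 = 4 + 2 + 1, 3^7 ≡ 34·9·3: 34·9 = 306 ≡ 24, then 24·3 = 72 ≡ 25. So 3^7 ≡ 25 (mod 47).
Hence f⁻¹(3) = 25.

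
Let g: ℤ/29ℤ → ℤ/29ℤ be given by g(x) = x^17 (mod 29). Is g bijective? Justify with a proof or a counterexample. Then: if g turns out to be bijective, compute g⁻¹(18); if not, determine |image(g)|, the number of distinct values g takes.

Since 29 is prime, the nonzero elements of ℤ/29ℤ form a cyclic group of order 28.
As gcd(17, 28) = 1, raising to the 17th power is a bijection on this group: if a^17 ≡ b^17 then (ab^{−1})^17 = 1, and the only element of order dividing gcd(17, 28) = 1 is 1, so a = b.
With g(0) = 0 this makes g injective on all of ℤ/29ℤ, hence bijective (finite equal-size domain and codomain). In particular g is bijective.
Since g is bijective, we find the preimage of 18. The inverse of x ↦ x^17 on (ℤ/29ℤ)^× is x ↦ x^5, because 17·5 = 85 = 3·28 + 1 ≡ 1 (mod 28) and x^{28} = 1 for x ≠ 0 (Fermat). So g⁻¹(18) = 18^5 mod 29.
Repeated squaring mod 29: 18^1 ≡ 18, 18^2 ≡ 18² = 324 ≡ 5, 18^4 ≡ 5² = 25. Since 5 = 4 + 1, 18^5 ≡ 25·18: 25·18 = 450 ≡ 15. So 18^5 ≡ 15 (mod 29).
Hence g⁻¹(18) = 15.

15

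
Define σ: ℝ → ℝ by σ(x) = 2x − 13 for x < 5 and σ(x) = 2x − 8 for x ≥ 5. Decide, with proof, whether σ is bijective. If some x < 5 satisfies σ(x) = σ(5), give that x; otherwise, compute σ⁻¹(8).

Both pieces are strictly increasing (slopes 2 and 2), so each is injective on its own interval.
The left piece maps (−∞, 5) onto (−∞, −3); the right piece maps [5, ∞) onto [2, ∞).
The images leave a gap (−3 has no preimage), so σ is not surjective, hence not bijective.
Because the two images are disjoint, no x < 5 has σ(x) = σ(5), so we compute σ⁻¹(8): 8 lies in [2, ∞), so solve 2x − 8 = 8: x = (8 + 8)/2 = 8.

8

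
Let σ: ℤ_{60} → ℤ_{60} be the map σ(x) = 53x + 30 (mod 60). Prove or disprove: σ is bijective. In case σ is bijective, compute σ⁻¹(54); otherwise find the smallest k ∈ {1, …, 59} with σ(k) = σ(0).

Recall: σ is injective when σ(a) = σ(b) forces a = b.
Suppose σ(a) = σ(b) in ℤ_{60}. Then 53a + 30 ≡ 53b + 30 (mod 60), hence 53(a − b) ≡ 0 (mod 60).
Since gcd(53, 60) = 1, 53 is invertible modulo 60, so a − b ≡ 0 (mod 60), i.e. a = b.
We now compute 53⁻¹ mod 60 explicitly. Euclid's algorithm: 60 = 1·53 + 7, 53 = 7·7 + 4, 7 = 1·4 + 3, 4 = 1·3 + 1; back-substituting gives 1 = 17·53 − 15·60, so 53⁻¹ ≡ 17 (mod 60).
Then y ↦ 17(y − 30) is a two-sided inverse to σ, so every y ∈ ℤ_{60} has a preimage.
Therefore σ is bijective.
Since σ is bijective, we compute σ⁻¹(54): solve 53x + 30 ≡ 54 (mod 60), i.e. 53x ≡ 24 (mod 60).
Multiplying by 53⁻¹ = 17 gives x ≡ 17·24 = 408 = 6·60 + 48 ≡ 48 (mod 60).
Check: σ(48) = 53·48 + 30 = 2574 = 42·60 + 54 ≡ 54 (mod 60).

48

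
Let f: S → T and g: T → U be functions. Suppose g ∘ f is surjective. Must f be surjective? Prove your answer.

No. Take S = {1, 2, 3}, T = {1, 2, 3, 4, 5, 6}, U = {1}, f(a) = 1 for every a ∈ S, and g(b) = 1 for every b ∈ T.
Then g ∘ f is surjective onto {1}, but 6 ∈ T has no preimage under f, so f is not surjective.

not surjective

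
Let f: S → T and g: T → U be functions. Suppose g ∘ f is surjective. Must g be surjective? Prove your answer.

Let c ∈ U. Since g ∘ f is surjective, some a ∈ S has g(f(a)) = c. Then b = f(a) ∈ T satisfies g(b) = c. So g is surjective.

surjective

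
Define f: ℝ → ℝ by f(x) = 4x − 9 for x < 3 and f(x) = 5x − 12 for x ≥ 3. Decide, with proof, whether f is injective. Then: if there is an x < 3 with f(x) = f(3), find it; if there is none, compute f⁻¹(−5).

Both pieces are strictly increasing (slopes 4 and 5), so each is injective on its own interval.
The left piece maps (−∞, 3) onto (−∞, 3); the right piece maps [3, ∞) onto [3, ∞).
These images are disjoint, so no value is attained by both pieces. Hence f is injective.
Because the two images are disjoint, no x < 3 has f(x) = f(3), so we compute f⁻¹(−5): −5 lies in (−∞, 3), so solve 4x − 9 = −5: x = (−5 + 9)/4 = 1.

1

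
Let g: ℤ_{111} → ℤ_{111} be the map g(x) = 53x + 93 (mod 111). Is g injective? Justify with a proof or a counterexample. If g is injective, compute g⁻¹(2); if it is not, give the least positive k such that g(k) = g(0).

103

If g(u) = g(v), then 53u ≡ 53v (mod 111). Because gcd(53, 111) = 1, we may cancel 53 to get u ≡ v (mod 111).
Hence g is injective.
We now compute 53⁻¹ mod 111 explicitly. Euclid's algorithm: 111 = 2·53 + 5, 53 = 10·5 + 3, 5 = 1·3 + 2, 3 = 1·2 + 1; back-substituting gives 1 = 44·53 − 21·111, so 53⁻¹ ≡ 44 (mod 111).
Since g is injective, we find g⁻¹(2): we need 53x ≡ 2 − 93 ≡ 20 (mod 111). Using 53⁻¹ = 44: x ≡ 44·20 = 880 = 7·111 + 103, so x = 103.
Check: g(103) = 53·103 + 93 = 5552 = 50·111 + 2 ≡ 2 (mod 111).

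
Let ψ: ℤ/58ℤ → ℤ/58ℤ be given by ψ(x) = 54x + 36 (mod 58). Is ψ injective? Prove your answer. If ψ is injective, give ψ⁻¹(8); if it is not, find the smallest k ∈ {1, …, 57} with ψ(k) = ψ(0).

By definition, ψ is injective if ψ(a) = ψ(b) implies a = b.
We have gcd(54, 58) = 2 > 1. Taking a = 0 and b = 29: ψ(0) = 36 and ψ(29) = 54·29 + 36 = 1602 ≡ 36 (mod 58).
So ψ(0) = ψ(29) while 0 ≠ 29, hence ψ is not injective.
Since ψ is not injective, we find the least positive k with ψ(k) = ψ(0): this means 54k ≡ 0 (mod 58), i.e. 58 ∣ 54k. Since gcd(54, 58) = 2, dividing through by 2 this holds exactly when 29 ∣ 27k, and as gcd(27, 29) = 1, exactly when 29 ∣ k.
The smallest positive such k is 29.

29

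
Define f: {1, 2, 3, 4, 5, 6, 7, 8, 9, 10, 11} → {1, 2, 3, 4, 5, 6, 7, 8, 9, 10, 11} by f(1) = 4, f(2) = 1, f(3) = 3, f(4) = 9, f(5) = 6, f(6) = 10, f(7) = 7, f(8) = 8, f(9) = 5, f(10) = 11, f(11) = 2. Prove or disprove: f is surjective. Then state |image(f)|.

Every element of the codomain has a preimage: 1 = f(2), 2 = f(11), 3 = f(3), 4 = f(1), 5 = f(9), 6 = f(5), 7 = f(7), 8 = f(8), 9 = f(4), 10 = f(6), 11 = f(10).
Hence f is surjective.
The image of f is {1, 2, 3, 4, 5, 6, 7, 8, 9, 10, 11}, which has 11 elements.

11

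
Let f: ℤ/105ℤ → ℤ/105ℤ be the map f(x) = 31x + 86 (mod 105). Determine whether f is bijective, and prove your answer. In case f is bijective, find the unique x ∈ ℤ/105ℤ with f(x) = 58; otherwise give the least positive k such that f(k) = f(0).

Suppose f(u) = f(v) in ℤ/105ℤ. Then 31u + 86 ≡ 31v + 86 (mod 105), thus 31(u − v) ≡ 0 (mod 105).
Since gcd(31, 105) = 1, 31 is invertible modulo 105, thus u − v ≡ 0 (mod 105), i.e. u = v.
We now compute 31⁻¹ mod 105 explicitly. Euclid's algorithm: 105 = 3·31 + 12, 31 = 2·12 + 7, 12 = 1·7 + 5, 7 = 1·5 + 2, 5 = 2·2 + 1; back-substituting gives 1 = 61·31 − 18·105, so 31⁻¹ ≡ 61 (mod 105).
Then y ↦ 61(y − 86) is a two-sided inverse to f, so every y ∈ ℤ/105ℤ has a preimage.
Hence f is bijective.
Since f is bijective, we compute f⁻¹(58): solve 31x + 86 ≡ 58 (mod 105), i.e. 31x ≡ 77 (mod 105).
Multiplying by 31⁻¹ = 61 gives x ≡ 61·77 = 4697 = 44·105 + 77 ≡ 77 (mod 105).
Check: f(77) = 31·77 + 86 = 2473 = 23·105 + 58 ≡ 58 (mod 105).

77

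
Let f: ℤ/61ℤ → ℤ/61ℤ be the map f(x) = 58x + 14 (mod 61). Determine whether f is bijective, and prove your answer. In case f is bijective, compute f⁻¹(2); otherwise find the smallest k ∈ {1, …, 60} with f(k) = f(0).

Recall: injectivity means: for all s, t in the domain, f(s) = f(t) implies s = t.
Suppose f(s) = f(t) in ℤ/61ℤ. Then 58s + 14 ≡ 58t + 14 (mod 61), therefore 58(s − t) ≡ 0 (mod 61).
Since gcd(58, 61) = 1, 58 is invertible modulo 61, therefore s − t ≡ 0 (mod 61), i.e. s = t.
We now compute 58⁻¹ mod 61 explicitly. Euclid's algorithm: 61 = 1·58 + 3, 58 = 19·3 + 1; back-substituting gives 1 = 20·58 − 19·61, so 58⁻¹ ≡ 20 (mod 61).
For any y ∈ ℤ/61ℤ, x = 20(y − 14) mod 61 satisfies f(x) = 58·20(y − 14) + 14 ≡ y (since 58·20 ≡ 1 mod 61). So every y has a preimage.
So f is bijective.
Since f is bijective, we find f⁻¹(2): we need 58x ≡ 2 − 14 ≡ 49 (mod 61). Using 58⁻¹ = 20: x ≡ 20·49 = 980 = 16·61 + 4, so x = 4.
Check: f(4) = 58·4 + 14 = 246 = 4·61 + 2 ≡ 2 (mod 61).

4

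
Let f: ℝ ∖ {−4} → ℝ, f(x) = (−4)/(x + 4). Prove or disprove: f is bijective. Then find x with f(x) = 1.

-8

If f(x) = 0, cross-multiplying gives 1(−4) = 0(x + 4), which simplifies to −4 = 0 — false.  So 0 has no preimage and f is not surjective.
Therefore f is not bijective.
Solving f(x) = 1: cross-multiplying gives −4 = 1(x + 4), which rearranges to −1x = 8, so x = −8.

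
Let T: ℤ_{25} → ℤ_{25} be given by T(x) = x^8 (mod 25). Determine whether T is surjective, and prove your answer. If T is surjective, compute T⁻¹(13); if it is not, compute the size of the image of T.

6

T(3): Repeated squaring mod 25: 3^1 ≡ 3, 3^2 ≡ 3² = 9, 3^4 ≡ 9² = 81 ≡ 6, 3^8 ≡ 6² = 36 ≡ 11. So 3^8 ≡ 11 (mod 25).
T(4): Repeated squaring mod 25: 4^1 ≡ 4, 4^2 ≡ 4² = 16, 4^4 ≡ 16² = 256 ≡ 6, 4^8 ≡ 6² = 36 ≡ 11. So 4^8 ≡ 11 (mod 25).
So T(3) = T(4) = 11 while 3 ≠ 4, hence T is not injective.
A non-injective map from the 25-element set ℤ_{25} to itself takes at most 24 distinct values, so it cannot be surjective. Therefore T is not surjective.
Since T is not surjective, we determine |image(T)|. Computing x^8 mod 25 for each x (by repeated squaring, reducing mod 25 at every step), the values T(0), T(1), …, T(24) are: 0, 1, 6, 11, 11, 0, 16, 1, 16, 21, 0, 6, 21, 21, 6, 0, 21, 16, 1, 16, 0, 11, 11, 6, 1.
The distinct values are {0, 1, 6, 11, 16, 21}; there are 6 of them.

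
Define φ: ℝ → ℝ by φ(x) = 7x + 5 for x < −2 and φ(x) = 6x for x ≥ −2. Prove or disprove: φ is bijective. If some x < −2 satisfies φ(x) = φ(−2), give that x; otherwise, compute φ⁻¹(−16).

Both pieces are strictly increasing (slopes 7 and 6), so each is injective on its own interval.
The left piece maps (−∞, −2) onto (−∞, −9); the right piece maps [−2, ∞) onto [−12, ∞).
These images overlap. In particular φ(−2) = −12 (right piece), and solving 7x + 5 = −12 on the left piece gives x = −17/7 < −2.
So φ(−17/7) = φ(−2) with −17/7 ≠ −2, and φ is not injective, hence not bijective. This x = −17/7 is the requested value below −2.

-17/7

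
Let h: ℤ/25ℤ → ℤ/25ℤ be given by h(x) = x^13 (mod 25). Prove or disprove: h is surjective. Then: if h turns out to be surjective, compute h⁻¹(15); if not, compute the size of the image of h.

h(0) = 0^13 = 0.
h(5): Repeated squaring mod 25: 5^1 ≡ 5, 5^2 ≡ 5² = 25 ≡ 0, 5^4 ≡ 0² = 0, 5^8 ≡ 0² = 0. Since 13 = 8 + 4 + 1, 5^13 ≡ 0·0·5: 0·0 = 0, then 0·5 = 0. So 5^13 ≡ 0 (mod 25).
So h(0) = h(5) = 0 while 0 ≠ 5, therefore h is not injective.
A non-injective map from the 25-element set ℤ/25ℤ to itself takes at most 24 distinct values, so it cannot be surjective. Therefore h is not surjective.
Since h is not surjective, we determine |image(h)|. Computing x^13 mod 25 for each x (by repeated squaring, reducing mod 25 at every step), the values h(0), h(1), …, h(24) are: 0, 1, 17, 23, 14, 0, 16, 7, 13, 4, 0, 6, 22, 3, 19, 0, 21, 12, 18, 9, 0, 11, 2, 8, 24.
The distinct values are {0, 1, 2, 3, 4, 6, 7, 8, 9, 11, 12, 13, 14, 16, 17, 18, 19, 21, 22, 23, 24}; there are 21 of them.

21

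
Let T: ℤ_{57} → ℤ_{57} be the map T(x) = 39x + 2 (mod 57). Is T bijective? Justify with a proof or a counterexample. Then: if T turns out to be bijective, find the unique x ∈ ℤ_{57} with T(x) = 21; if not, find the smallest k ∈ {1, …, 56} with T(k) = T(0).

We have gcd(39, 57) = 3 > 1. Taking a = 0 and b = 19: T(0) = 2 and T(19) = 39·19 + 2 = 743 ≡ 2 (mod 57).
So T(0) = T(19) while 0 ≠ 19, therefore T is not injective, hence not bijective.
Since T is not bijective, we find the least positive k with T(k) = T(0): this means 39k ≡ 0 (mod 57), i.e. 57 ∣ 39k. Since gcd(39, 57) = 3, dividing through by 3 this holds exactly when 19 ∣ 13k, and as gcd(13, 19) = 1, exactly when 19 ∣ k.
The smallest positive such k is 19.

19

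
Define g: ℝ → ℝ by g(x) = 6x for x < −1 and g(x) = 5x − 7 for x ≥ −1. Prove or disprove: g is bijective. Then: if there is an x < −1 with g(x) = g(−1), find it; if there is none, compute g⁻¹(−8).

Both pieces are strictly increasing (slopes 6 and 5), so each is injective on its own interval.
The left piece maps (−∞, −1) onto (−∞, −6); the right piece maps [−1, ∞) onto [−12, ∞).
These images overlap. In particular g(−1) = −12 (right piece), and solving 6x = −12 on the left piece gives x = −2 < −1.
So g(−2) = g(−1) with −2 ≠ −1, and g is not injective, hence not bijective. This x = −2 is the requested value below −1.

-2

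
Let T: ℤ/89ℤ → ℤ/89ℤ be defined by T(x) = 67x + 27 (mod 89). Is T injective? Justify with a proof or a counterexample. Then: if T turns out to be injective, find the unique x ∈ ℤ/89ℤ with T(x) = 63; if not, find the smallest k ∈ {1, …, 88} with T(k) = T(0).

55

If T(a) = T(b), then 67a ≡ 67b (mod 89). Because gcd(67, 89) = 1, we may cancel 67 to get a ≡ b (mod 89).
Hence T is injective.
We now compute 67⁻¹ mod 89 explicitly. Euclid's algorithm: 89 = 1·67 + 22, 67 = 3·22 + 1; back-substituting gives 1 = 4·67 − 3·89, so 67⁻¹ ≡ 4 (mod 89).
Since T is injective, we find T⁻¹(63): we need 67x ≡ 63 − 27 ≡ 36 (mod 89). Using 67⁻¹ = 4: x ≡ 4·36 = 144 = 1·89 + 55, so x = 55.
Check: T(55) = 67·55 + 27 = 3712 = 41·89 + 63 ≡ 63 (mod 89).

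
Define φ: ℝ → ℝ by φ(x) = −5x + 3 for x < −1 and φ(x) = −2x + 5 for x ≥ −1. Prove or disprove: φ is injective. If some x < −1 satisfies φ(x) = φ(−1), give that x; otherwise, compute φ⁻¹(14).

-11/5

Both pieces are strictly decreasing (slopes −5 and −2), so each is injective on its own interval.
The left piece maps (−∞, −1) onto (8, ∞); the right piece maps [−1, ∞) onto (−∞, 7].
These images are disjoint, so no value is attained by both pieces. Therefore φ is injective.
Because the two images are disjoint, no x < −1 has φ(x) = φ(−1), so we compute φ⁻¹(14): 14 lies in (8, ∞), so solve −5x + 3 = 14: x = (14 − 3)/(−5) = −11/5.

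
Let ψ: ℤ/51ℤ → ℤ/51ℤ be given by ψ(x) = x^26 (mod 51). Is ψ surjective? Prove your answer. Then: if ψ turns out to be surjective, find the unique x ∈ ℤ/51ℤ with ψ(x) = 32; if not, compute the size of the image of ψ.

18

ψ(7): Repeated squaring mod 51: 7^1 ≡ 7, 7^2 ≡ 7² = 49, 7^4 ≡ 49² = 2401 ≡ 4, 7^8 ≡ 4² = 16, 7^16 ≡ 16² = 256 ≡ 1. Since 26 = 16 + 8 + 2, 7^26 ≡ 1·16·49: 1·16 = 16, then 16·49 = 784 ≡ 19. So 7^26 ≡ 19 (mod 51).
ψ(10): Repeated squaring mod 51: 10^1 ≡ 10, 10^2 ≡ 10² = 100 ≡ 49, 10^4 ≡ 49² = 2401 ≡ 4, 10^8 ≡ 4² = 16, 10^16 ≡ 16² = 256 ≡ 1. Since 26 = 16 + 8 + 2, 10^26 ≡ 1·16·49: 1·16 = 16, then 16·49 = 784 ≡ 19. So 10^26 ≡ 19 (mod 51).
So ψ(7) = ψ(10) = 19 while 7 ≠ 10, so ψ is not injective.
A non-injective map from the 51-element set ℤ/51ℤ to itself takes at most 50 distinct values, so it cannot be surjective. Hence ψ is not surjective.
Since ψ is not surjective, we determine |image(ψ)|. Computing x^26 mod 51 for each x (by repeated squaring, reducing mod 51 at every step), the values ψ(0), ψ(1), …, ψ(50) are: 0, 1, 4, 42, 16, 43, 15, 19, 13, 30, 19, 49, 9, 16, 25, 21, 1, 34, 18, 4, 25, 33, 43, 49, 36, 13, 13, 36, 49, 43, 33, 25, 4, 18, 34, 1, 21, 25, 16, 9, 49, 19, 30, 13, 19, 15, 43, 16, 42, 4, 1.
The distinct values are {0, 1, 4, 9, 13, 15, 16, 18, 19, 21, 25, 30, 33, 34, 36, 42, 43, 49}; there are 18 of them.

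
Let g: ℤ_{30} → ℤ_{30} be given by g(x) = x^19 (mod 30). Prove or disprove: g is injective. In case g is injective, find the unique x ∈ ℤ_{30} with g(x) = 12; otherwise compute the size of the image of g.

18

Computing x^19 mod 30 for each x (by repeated squaring, reducing mod 30 at every step), the values g(0), g(1), …, g(29) are: 0, 1, 8, 27, 4, 5, 6, 13, 2, 9, 10, 11, 18, 7, 14, 15, 16, 23, 12, 19, 20, 21, 28, 17, 24, 25, 26, 3, 22, 29.
Every element of ℤ_{30} appears exactly once in this list, so g is a bijection, and in particular injective.
Since g is injective, we read off the preimage of 12 from the same table: g(18) = 12, so g⁻¹(12) = 18.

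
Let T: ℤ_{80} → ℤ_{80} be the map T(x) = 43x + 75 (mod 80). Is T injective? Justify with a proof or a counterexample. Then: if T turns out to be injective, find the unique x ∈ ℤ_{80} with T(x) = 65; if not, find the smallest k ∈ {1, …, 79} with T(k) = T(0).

If T(u) = T(v), then 43u ≡ 43v (mod 80). Because gcd(43, 80) = 1, we may cancel 43 to get u ≡ v (mod 80).
So T is injective.
We now compute 43⁻¹ mod 80 explicitly. Euclid's algorithm: 80 = 1·43 + 37, 43 = 1·37 + 6, 37 = 6·6 + 1; back-substituting gives 1 = 67·43 − 36·80, so 43⁻¹ ≡ 67 (mod 80).
Since T is injective, we compute T⁻¹(65): solve 43x + 75 ≡ 65 (mod 80), i.e. 43x ≡ 70 (mod 80).
Multiplying by 43⁻¹ = 67 gives x ≡ 67·70 = 4690 = 58·80 + 50 ≡ 50 (mod 80).
Check: T(50) = 43·50 + 75 = 2225 = 27·80 + 65 ≡ 65 (mod 80).

50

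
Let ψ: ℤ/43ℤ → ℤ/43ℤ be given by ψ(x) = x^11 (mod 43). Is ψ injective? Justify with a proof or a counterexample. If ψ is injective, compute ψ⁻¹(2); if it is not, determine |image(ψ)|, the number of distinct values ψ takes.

Since 43 is prime, the nonzero elements of ℤ/43ℤ form a cyclic group of order 42.
As gcd(11, 42) = 1, raising to the 11th power is a bijection on this group: if x_1^11 ≡ x_2^11 then (x_1x_2^{−1})^11 = 1, and the only element of order dividing gcd(11, 42) = 1 is 1, so x_1 = x_2.
With ψ(0) = 0 this makes ψ injective on all of ℤ/43ℤ, hence bijective (finite equal-size domain and codomain). In particular ψ is injective.
Since ψ is injective, we find the preimage of 2. The inverse of x ↦ x^11 on (ℤ/43ℤ)^× is x ↦ x^23, because 11·23 = 253 = 6·42 + 1 ≡ 1 (mod 42) and x^{42} = 1 for x ≠ 0 (Fermat). So ψ⁻¹(2) = 2^23 mod 43.
Repeated squaring mod 43: 2^1 ≡ 2, 2^2 ≡ 2² = 4, 2^4 ≡ 4² = 16, 2^8 ≡ 16² = 256 ≡ 41, 2^16 ≡ 41² = 1681 ≡ 4. Since 23 = 16 + 4 + 2 + 1, 2^23 ≡ 4·16·4·2: 4·16 = 64 ≡ 21, then 21·4 = 84 ≡ 41, then 41·2 = 82 ≡ 39. So 2^23 ≡ 39 (mod 43).
Hence ψ⁻¹(2) = 39.

39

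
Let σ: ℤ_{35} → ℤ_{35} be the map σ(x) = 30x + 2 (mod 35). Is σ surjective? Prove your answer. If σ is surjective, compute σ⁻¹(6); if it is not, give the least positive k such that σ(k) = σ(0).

7

Recall that surjectivity means every element of the codomain has a preimage under σ.
Since gcd(30, 35) = 5, we have 30x ≡ 0 (mod 5) for all x, so σ(x) ≡ 2 (mod 5).
But 0 ≢ 2 (mod 5), so 0 ∈ ℤ_{35} has no preimage. So σ is not surjective.
Since σ is not surjective, we find the least positive k with σ(k) = σ(0): this means 30k ≡ 0 (mod 35), i.e. 35 ∣ 30k. Since gcd(30, 35) = 5, dividing through by 5 this holds exactly when 7 ∣ 6k, and as gcd(6, 7) = 1, exactly when 7 ∣ k.
The smallest positive such k is 7.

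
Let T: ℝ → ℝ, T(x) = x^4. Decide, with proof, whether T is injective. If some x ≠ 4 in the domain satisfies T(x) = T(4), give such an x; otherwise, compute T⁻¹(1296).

-4

T(4) = 256 = (−4)^4 = T(−4) (since 4 is even), with 4 ≠ −4. So T is not injective.
For the follow-up, such an x exists: taking x = −4 ∈ ℝ gives T(−4) = 256 = T(4) with −4 ≠ 4.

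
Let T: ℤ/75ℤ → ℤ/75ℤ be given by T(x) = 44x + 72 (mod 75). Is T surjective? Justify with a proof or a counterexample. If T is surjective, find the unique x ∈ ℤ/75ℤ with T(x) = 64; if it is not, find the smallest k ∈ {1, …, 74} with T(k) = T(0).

68

Since gcd(44, 75) = 1, 44 is invertible modulo 75. Euclid's algorithm: 75 = 1·44 + 31, 44 = 1·31 + 13, 31 = 2·13 + 5, 13 = 2·5 + 3, 5 = 1·3 + 2, 3 = 1·2 + 1; back-substituting gives 1 = 29·44 − 17·75, so 44⁻¹ ≡ 29 (mod 75).
For any y ∈ ℤ/75ℤ, x = 29(y − 72) mod 75 satisfies T(x) = 44·29(y − 72) + 72 ≡ y (since 44·29 ≡ 1 mod 75). So every y has a preimage.
Thus T is surjective.
Since T is surjective, we compute T⁻¹(64): solve 44x + 72 ≡ 64 (mod 75), i.e. 44x ≡ 67 (mod 75).
Multiplying by 44⁻¹ = 29 gives x ≡ 29·67 = 1943 = 25·75 + 68 ≡ 68 (mod 75).
Check: T(68) = 44·68 + 72 = 3064 = 40·75 + 64 ≡ 64 (mod 75).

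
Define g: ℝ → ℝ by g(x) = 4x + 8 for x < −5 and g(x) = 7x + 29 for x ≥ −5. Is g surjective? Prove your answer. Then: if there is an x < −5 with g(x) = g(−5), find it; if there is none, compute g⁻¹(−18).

-13/2

Both pieces are strictly increasing (slopes 4 and 7), so each is injective on its own interval.
The left piece maps (−∞, −5) onto (−∞, −12); the right piece maps [−5, ∞) onto [−6, ∞).
The union (−∞, −12) ∪ [−6, ∞) omits the interval between −12 and −6; in particular −12 has no preimage. So g is not surjective.
Because the two images are disjoint, no x < −5 has g(x) = g(−5), so we compute g⁻¹(−18): −18 lies in (−∞, −12), so solve 4x + 8 = −18: x = (−18 − 8)/4 = −13/2.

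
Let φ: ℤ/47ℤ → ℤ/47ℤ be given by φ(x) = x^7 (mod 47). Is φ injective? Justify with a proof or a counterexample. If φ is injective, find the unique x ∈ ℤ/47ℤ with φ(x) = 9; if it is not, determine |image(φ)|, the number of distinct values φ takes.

Since 47 is prime, the nonzero elements of ℤ/47ℤ form a cyclic group of order 46.
As gcd(7, 46) = 1, raising to the 7th power is a bijection on this group: if s^7 ≡ t^7 then (st^{−1})^7 = 1, and the only element of order dividing gcd(7, 46) = 1 is 1, so s = t.
With φ(0) = 0 this makes φ injective on all of ℤ/47ℤ, hence bijective (finite equal-size domain and codomain). In particular φ is injective.
Since φ is injective, we find the preimage of 9. The inverse of x ↦ x^7 on (ℤ/47ℤ)^× is x ↦ x^33, because 7·33 = 231 = 5·46 + 1 ≡ 1 (mod 46) and x^{46} = 1 for x ≠ 0 (Fermat). So φ⁻¹(9) = 9^33 mod 47.
Repeated squaring mod 47: 9^1 ≡ 9, 9^2 ≡ 9² = 81 ≡ 34, 9^4 ≡ 34² = 1156 ≡ 28, 9^8 ≡ 28² = 784 ≡ 32, 9^16 ≡ 32² = 1024 ≡ 37, 9^32 ≡ 37² = 1369 ≡ 6. Since 33 = 32 + 1, 9^33 ≡ 6·9: 6·9 = 54 ≡ 7. So 9^33 ≡ 7 (mod 47).
Hence φ⁻¹(9) = 7.

7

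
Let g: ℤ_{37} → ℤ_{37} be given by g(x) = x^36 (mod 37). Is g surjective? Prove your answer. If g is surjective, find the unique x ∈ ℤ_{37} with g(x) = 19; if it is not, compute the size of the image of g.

2

g(1) = 1^36 = 1.
g(2): Repeated squaring mod 37: 2^1 ≡ 2, 2^2 ≡ 2² = 4, 2^4 ≡ 4² = 16, 2^8 ≡ 16² = 256 ≡ 34, 2^16 ≡ 34² = 1156 ≡ 9, 2^32 ≡ 9² = 81 ≡ 7. Since 36 = 32 + 4, 2^36 ≡ 7·16: 7·16 = 112 ≡ 1. So 2^36 ≡ 1 (mod 37).
So g(1) = g(2) = 1 while 1 ≠ 2, hence g is not injective.
A non-injective map from the 37-element set ℤ_{37} to itself takes at most 36 distinct values, so it cannot be surjective. So g is not surjective.
Since g is not surjective, we determine |image(g)|. Computing x^36 mod 37 for each x (by repeated squaring, reducing mod 37 at every step), the values g(0), g(1), …, g(36) are: 0, 1, 1, 1, 1, 1, 1, 1, 1, 1, 1, 1, 1, 1, 1, 1, 1, 1, 1, 1, 1, 1, 1, 1, 1, 1, 1, 1, 1, 1, 1, 1, 1, 1, 1, 1, 1.
The distinct values are {0, 1}; there are 2 of them.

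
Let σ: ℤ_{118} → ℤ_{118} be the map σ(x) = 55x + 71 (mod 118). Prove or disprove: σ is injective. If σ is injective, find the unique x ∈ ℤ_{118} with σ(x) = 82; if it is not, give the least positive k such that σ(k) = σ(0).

Suppose σ(x_1) = σ(x_2) in ℤ_{118}. Then 55x_1 + 71 ≡ 55x_2 + 71 (mod 118), hence 55(x_1 − x_2) ≡ 0 (mod 118).
Since gcd(55, 118) = 1, 55 is invertible modulo 118, so x_1 − x_2 ≡ 0 (mod 118), i.e. x_1 = x_2.
So σ is injective.
We now compute 55⁻¹ mod 118 explicitly. Euclid's algorithm: 118 = 2·55 + 8, 55 = 6·8 + 7, 8 = 1·7 + 1; back-substituting gives 1 = 103·55 − 48·118, so 55⁻¹ ≡ 103 (mod 118).
Since σ is injective, we compute σ⁻¹(82): solve 55x + 71 ≡ 82 (mod 118), i.e. 55x ≡ 11 (mod 118).
Multiplying by 55⁻¹ = 103 gives x ≡ 103·11 = 1133 = 9·118 + 71 ≡ 71 (mod 118).
Check: σ(71) = 55·71 + 71 = 3976 = 33·118 + 82 ≡ 82 (mod 118).

71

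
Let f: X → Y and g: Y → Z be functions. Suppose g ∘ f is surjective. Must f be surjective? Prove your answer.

not surjective

No. Take X = {1, 2, 3}, Y = {1, 2, 3, 4, 5}, Z = {1}, f(a) = 1 for every a ∈ X, and g(b) = 1 for every b ∈ Y.
Then g ∘ f is surjective onto {1}, but 5 ∈ Y has no preimage under f, so f is not surjective.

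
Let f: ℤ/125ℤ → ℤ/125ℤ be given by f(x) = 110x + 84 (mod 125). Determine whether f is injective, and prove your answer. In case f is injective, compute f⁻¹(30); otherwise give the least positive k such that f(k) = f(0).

We have gcd(110, 125) = 5 > 1. Taking u = 0 and v = 25: f(0) = 84 and f(25) = 110·25 + 84 = 2834 ≡ 84 (mod 125).
So f(0) = f(25) while 0 ≠ 25, so f is not injective.
Since f is not injective, we find the least positive k with f(k) = f(0): this means 110k ≡ 0 (mod 125), i.e. 125 ∣ 110k. Since gcd(110, 125) = 5, dividing through by 5 this holds exactly when 25 ∣ 22k, and as gcd(22, 25) = 1, exactly when 25 ∣ k.
The smallest positive such k is 25.

25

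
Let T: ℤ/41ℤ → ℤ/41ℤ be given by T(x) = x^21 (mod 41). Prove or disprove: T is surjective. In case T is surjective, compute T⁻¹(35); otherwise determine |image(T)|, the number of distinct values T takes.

Since 41 is prime, the nonzero elements of ℤ/41ℤ form a cyclic group of order 40.
As gcd(21, 40) = 1, raising to the 21st power is a bijection on this group: if a^21 ≡ b^21 then (ab^{−1})^21 = 1, and the only element of order dividing gcd(21, 40) = 1 is 1, so a = b.
With T(0) = 0 this makes T injective on all of ℤ/41ℤ, hence bijective (finite equal-size domain and codomain). In particular T is surjective.
Since T is surjective, we find the preimage of 35. The inverse of x ↦ x^21 on (ℤ/41ℤ)^× is x ↦ x^21, because 21·21 = 441 = 11·40 + 1 ≡ 1 (mod 40) and x^{40} = 1 for x ≠ 0 (Fermat). So T⁻¹(35) = 35^21 mod 41.
Repeated squaring mod 41: 35^1 ≡ 35, 35^2 ≡ 35² = 1225 ≡ 36, 35^4 ≡ 36² = 1296 ≡ 25, 35^8 ≡ 25² = 625 ≡ 10, 35^16 ≡ 10² = 100 ≡ 18. Since 21 = 16 + 4 + 1, 35^21 ≡ 18·25·35: 18·25 = 450 ≡ 40, then 40·35 = 1400 ≡ 6. So 35^21 ≡ 6 (mod 41).
Hence T⁻¹(35) = 6.

6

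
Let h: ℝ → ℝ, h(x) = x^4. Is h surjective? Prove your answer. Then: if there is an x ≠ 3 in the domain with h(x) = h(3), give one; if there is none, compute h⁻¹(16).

-3

Since 4 is even, x^4 ≥ 0 for all x ∈ ℝ, so −1 ∈ ℝ has no preimage. Thus h is not surjective.
For the follow-up, such an x exists: taking x = −3 ∈ ℝ gives h(−3) = 81 = h(3) with −3 ≠ 3.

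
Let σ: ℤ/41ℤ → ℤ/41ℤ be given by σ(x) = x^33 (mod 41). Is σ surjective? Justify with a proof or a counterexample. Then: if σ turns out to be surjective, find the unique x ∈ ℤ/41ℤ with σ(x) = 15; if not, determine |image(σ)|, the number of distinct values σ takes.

22

Since 41 is prime, the nonzero elements of ℤ/41ℤ form a cyclic group of order 40.
As gcd(33, 40) = 1, raising to the 33rd power is a bijection on this group: if a^33 ≡ b^33 then (ab^{−1})^33 = 1, and the only element of order dividing gcd(33, 40) = 1 is 1, so a = b.
With σ(0) = 0 this makes σ injective on all of ℤ/41ℤ, hence bijective (finite equal-size domain and codomain). In particular σ is surjective.
Since σ is surjective, we find the preimage of 15. The inverse of x ↦ x^33 on (ℤ/41ℤ)^× is x ↦ x^17, because 33·17 = 561 = 14·40 + 1 ≡ 1 (mod 40) and x^{40} = 1 for x ≠ 0 (Fermat). So σ⁻¹(15) = 15^17 mod 41.
Repeated squaring mod 41: 15^1 ≡ 15, 15^2 ≡ 15² = 225 ≡ 20, 15^4 ≡ 20² = 400 ≡ 31, 15^8 ≡ 31² = 961 ≡ 18, 15^16 ≡ 18² = 324 ≡ 37. Since 17 = 16 + 1, 15^17 ≡ 37·15: 37·15 = 555 ≡ 22. So 15^17 ≡ 22 (mod 41).
Hence σ⁻¹(15) = 22.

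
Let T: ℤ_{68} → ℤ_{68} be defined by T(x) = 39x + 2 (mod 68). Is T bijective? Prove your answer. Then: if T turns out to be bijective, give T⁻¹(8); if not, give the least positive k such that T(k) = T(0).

Recall: T is injective if T(s) = T(t) implies s = t.
Suppose T(s) = T(t) in ℤ_{68}. Then 39s + 2 ≡ 39t + 2 (mod 68), therefore 39(s − t) ≡ 0 (mod 68).
Since gcd(39, 68) = 1, 39 is invertible modulo 68, thus s − t ≡ 0 (mod 68), i.e. s = t.
We now compute 39⁻¹ mod 68 explicitly. Euclid's algorithm: 68 = 1·39 + 29, 39 = 1·29 + 10, 29 = 2·10 + 9, 10 = 1·9 + 1; back-substituting gives 1 = 7·39 − 4·68, so 39⁻¹ ≡ 7 (mod 68).
Then y ↦ 7(y − 2) is a two-sided inverse to T, so every y ∈ ℤ_{68} has a preimage.
Thus T is bijective.
Since T is bijective, we compute T⁻¹(8): solve 39x + 2 ≡ 8 (mod 68), i.e. 39x ≡ 6 (mod 68).
Multiplying by 39⁻¹ = 7 gives x ≡ 7·6 = 42 ≡ 42 (mod 68).
Check: T(42) = 39·42 + 2 = 1640 = 24·68 + 8 ≡ 8 (mod 68).

42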